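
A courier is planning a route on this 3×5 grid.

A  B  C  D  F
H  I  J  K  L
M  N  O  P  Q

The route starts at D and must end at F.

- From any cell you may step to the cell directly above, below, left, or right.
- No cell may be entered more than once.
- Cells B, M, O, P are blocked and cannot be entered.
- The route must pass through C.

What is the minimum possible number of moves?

5

Any route passes through C somewhere between D and F. Summing Manhattan distances along the two legs (D → C → F) gives a lower bound of 1 + 2 = 3 moves.
The shortest route satisfying every rule uses 5 moves: D → C → J → K → L → F.
The no-revisit rule (legs can't share cells) pushes the minimum above the 3-move bound; an exhaustive check rules out every length from 3 to 4, leaving 5 as the minimum.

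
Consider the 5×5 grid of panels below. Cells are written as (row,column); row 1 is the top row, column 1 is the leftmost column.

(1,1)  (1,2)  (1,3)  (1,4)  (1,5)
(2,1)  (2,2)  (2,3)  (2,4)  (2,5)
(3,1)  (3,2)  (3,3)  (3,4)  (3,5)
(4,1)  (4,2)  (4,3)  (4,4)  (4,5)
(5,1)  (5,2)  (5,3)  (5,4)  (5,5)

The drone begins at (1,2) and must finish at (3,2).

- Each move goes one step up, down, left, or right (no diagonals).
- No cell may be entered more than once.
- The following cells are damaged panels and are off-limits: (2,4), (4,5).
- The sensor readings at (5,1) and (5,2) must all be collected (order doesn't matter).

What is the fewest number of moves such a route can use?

8

Any route passes through (5,1) and (5,2) in some order between (1,2) and (3,2). Summing Manhattan distances along each leg and taking the cheapest ordering ((1,2) → (5,1) → (5,2) → (3,2)) gives a lower bound of 5 + 1 + 2 = 8 moves.
A route of 8 moves achieves this: (1,2) → (2,2) → (2,1) → (3,1) → (4,1) → (5,1) → (5,2) → (4,2) → (3,2).
Since 8 matches the lower bound, it is optimal.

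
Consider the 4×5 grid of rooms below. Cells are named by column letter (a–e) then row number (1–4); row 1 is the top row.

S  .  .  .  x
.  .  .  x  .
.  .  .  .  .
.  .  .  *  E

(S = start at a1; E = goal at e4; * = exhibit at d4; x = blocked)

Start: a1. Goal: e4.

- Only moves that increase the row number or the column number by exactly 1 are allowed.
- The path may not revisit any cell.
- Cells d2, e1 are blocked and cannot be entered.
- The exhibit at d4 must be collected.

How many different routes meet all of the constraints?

16

A right/down-only route from a1 to e4 makes exactly 3 down-moves and 4 right-moves in some order.
With no other constraints that would be C(7,3) = 35 routes.
Split at d4 and multiply the segment counts (each segment already excludes blocked cells): a1→d4: 16; d4→e4: 1; product = 16.
That gives 16 routes.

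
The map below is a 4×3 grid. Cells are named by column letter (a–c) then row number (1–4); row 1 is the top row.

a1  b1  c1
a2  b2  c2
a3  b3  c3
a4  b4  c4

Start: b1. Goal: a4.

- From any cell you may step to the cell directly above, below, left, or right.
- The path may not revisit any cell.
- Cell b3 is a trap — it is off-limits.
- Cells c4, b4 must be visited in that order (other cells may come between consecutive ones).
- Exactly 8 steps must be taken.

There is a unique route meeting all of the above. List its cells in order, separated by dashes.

b1 - a1 - a2 - b2 - c2 - c3 - c4 - b4 - a4

The waypoints must appear in the order c4, b4, with no cell reused.
Route from b1: left to a1, down to a2, 2× right (reaching c2), 2× down (reaching c4), 2× left (reaching a4) — 8 moves in all.
Check: order respected (c4 at step 6, b4 at step 7); 8 moves as required.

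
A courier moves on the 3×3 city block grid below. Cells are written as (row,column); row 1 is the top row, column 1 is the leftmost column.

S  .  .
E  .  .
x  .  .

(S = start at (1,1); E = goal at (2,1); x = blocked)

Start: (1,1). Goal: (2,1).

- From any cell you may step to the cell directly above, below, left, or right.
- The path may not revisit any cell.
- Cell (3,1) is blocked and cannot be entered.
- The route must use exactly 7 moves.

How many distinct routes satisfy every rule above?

Need simple routes of exactly 7 moves from (1,1) to (2,1) (Manhattan distance 1, so 3 moves are spent on a detour and 3 undoing it).
Enumerating: (1,1) (1,2) (1,3) (2,3) (3,3) (3,2) (2,2) (2,1).
That gives 1 route.

1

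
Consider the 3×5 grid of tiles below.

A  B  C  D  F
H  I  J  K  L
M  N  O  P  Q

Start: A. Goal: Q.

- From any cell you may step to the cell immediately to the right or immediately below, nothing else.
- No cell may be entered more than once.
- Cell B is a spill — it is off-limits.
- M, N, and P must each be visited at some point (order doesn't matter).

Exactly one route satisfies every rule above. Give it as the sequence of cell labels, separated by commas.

A, H, M, N, O, P, Q

Moves only go right or down, so the column and row indices never decrease.
Route from A: down 2 to M, right 4 to Q — 6 moves in all.
Check: all required cells visited.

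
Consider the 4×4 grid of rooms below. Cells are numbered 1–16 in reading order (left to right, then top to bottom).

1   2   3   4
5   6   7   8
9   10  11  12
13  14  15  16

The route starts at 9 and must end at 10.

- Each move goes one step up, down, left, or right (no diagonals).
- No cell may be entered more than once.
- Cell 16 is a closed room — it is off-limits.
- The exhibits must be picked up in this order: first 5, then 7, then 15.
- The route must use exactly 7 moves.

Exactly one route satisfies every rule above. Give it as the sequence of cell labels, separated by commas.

9, 5, 6, 7, 11, 15, 14, 10

The waypoints must appear in the order 5, 7, 15, with no cell reused.
Route from 9: up to 5, 2× right (reaching 7), 2× down (reaching 15), left to 14, up to 10 — 7 moves in all.
Check: order respected (5 at step 1, 7 at step 3, 15 at step 5); 7 moves as required.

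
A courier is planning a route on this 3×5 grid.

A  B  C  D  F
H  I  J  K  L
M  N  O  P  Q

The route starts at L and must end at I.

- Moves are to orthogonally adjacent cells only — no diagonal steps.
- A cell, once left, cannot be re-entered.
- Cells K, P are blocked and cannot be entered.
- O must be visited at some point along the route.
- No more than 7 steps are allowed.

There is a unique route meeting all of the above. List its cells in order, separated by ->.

Any route must reach O and still end at I within 7 moves, so the order of the required stops is forced.
Route from L: up to F, 2× left (reaching C), 2× down (reaching O), left to N, up to I — 7 moves in all.
Check: all required cells visited; 7 ≤ 7 moves.

L -> F -> D -> C -> J -> O -> N -> I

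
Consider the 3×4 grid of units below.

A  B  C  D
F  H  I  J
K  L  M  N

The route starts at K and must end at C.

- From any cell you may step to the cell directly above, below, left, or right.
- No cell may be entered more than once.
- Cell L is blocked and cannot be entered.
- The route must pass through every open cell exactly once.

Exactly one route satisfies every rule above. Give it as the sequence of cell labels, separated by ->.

Need to visit all 11 open cells exactly once, starting at K and ending at C.
Cell A has only two open neighbours (F and B), so the path must pass straight through it: one of those is the cell it's entered from and the other is where it exits.
Route from K: 2× up (reaching A), right to B, down to H, right to I, down to M, right to N, 2× up (reaching D), left to C — 10 moves in all.
Check: all 11 open cells covered.

K -> F -> A -> B -> H -> I -> M -> N -> J -> D -> C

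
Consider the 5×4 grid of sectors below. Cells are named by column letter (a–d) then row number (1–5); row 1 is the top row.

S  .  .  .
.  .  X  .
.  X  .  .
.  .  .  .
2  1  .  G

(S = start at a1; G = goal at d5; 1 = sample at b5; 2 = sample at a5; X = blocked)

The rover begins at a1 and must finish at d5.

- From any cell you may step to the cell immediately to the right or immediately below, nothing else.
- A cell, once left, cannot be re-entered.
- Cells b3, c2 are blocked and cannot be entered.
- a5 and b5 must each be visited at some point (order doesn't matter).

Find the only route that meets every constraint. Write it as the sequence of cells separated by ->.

Moves only go right or down, so the column and row indices never decrease.
Route from a1: 4× down (reaching a5), 3× right (reaching d5) — 7 moves in all.
Check: all required cells visited.

a1 -> a2 -> a3 -> a4 -> a5 -> b5 -> c5 -> d5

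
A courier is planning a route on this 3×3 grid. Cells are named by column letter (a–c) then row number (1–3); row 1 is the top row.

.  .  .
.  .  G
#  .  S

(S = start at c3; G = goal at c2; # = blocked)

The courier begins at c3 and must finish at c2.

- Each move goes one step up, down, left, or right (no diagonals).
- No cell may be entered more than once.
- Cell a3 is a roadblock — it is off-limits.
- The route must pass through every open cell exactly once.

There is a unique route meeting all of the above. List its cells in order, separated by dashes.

c3 - b3 - b2 - a2 - a1 - b1 - c1 - c2

Need to visit all 8 open cells exactly once, starting at c3 and ending at c2.
Cell b3 has only two open neighbours (b2 and c3), so the path must pass straight through it: one of those is the cell it's entered from and the other is where it exits.
Route from c3: left to b3, up to b2, left to a2, up to a1, 2× right (reaching c1), down to c2 — 7 moves in all.
Check: all 8 open cells covered.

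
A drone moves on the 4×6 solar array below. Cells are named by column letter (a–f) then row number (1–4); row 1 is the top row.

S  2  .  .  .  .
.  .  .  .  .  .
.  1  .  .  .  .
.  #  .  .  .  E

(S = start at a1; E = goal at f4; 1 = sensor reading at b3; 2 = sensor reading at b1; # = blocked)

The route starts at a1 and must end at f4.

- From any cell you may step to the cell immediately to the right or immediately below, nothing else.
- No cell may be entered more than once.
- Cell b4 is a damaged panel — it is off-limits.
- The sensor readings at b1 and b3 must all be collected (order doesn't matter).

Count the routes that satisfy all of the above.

4

A right/down-only route from a1 to f4 makes exactly 3 down-moves and 5 right-moves in some order.
With no other constraints that would be C(8,3) = 56 routes.
A monotone route can only reach the required cells in the order b1, b3, so split there and multiply the segment counts (each segment already excludes blocked cells): a1→b1: 1; b1→b3: 1; b3→f4: 4; product = 4.
That gives 4 routes.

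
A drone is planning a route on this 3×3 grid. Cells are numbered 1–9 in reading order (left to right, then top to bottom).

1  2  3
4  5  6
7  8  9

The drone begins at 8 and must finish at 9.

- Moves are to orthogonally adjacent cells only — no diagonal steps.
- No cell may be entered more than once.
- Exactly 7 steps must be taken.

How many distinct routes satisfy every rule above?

4

Need simple routes of exactly 7 moves from 8 to 9 (Manhattan distance 1, so 3 moves are spent on a detour and 3 undoing it).
Enumerating: 8 5 4 1 2 3 6 9 | 8 7 4 1 2 5 6 9 | 8 7 4 1 2 3 6 9 | 8 7 4 5 2 3 6 9.
That gives 4 routes.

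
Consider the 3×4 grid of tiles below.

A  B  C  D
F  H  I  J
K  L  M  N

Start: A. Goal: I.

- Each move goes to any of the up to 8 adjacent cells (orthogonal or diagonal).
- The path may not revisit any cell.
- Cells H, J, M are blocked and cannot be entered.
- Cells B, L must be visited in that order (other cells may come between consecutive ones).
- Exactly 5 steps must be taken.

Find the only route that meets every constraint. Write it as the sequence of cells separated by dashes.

The waypoints must appear in the order B, L, with no cell reused.
Route from A: right to B, down-left to F, down to K, right to L, up-right to I — 5 moves in all.
Check: order respected (B at step 1, L at step 4); 5 moves as required.

A - B - F - K - L - I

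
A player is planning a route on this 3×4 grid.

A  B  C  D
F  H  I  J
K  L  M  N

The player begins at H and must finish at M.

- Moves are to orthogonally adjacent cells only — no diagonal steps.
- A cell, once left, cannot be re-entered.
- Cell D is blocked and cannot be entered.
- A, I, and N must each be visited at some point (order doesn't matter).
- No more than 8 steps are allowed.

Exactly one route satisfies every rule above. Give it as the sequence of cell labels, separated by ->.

The budget equals the shortest possible length, so every move has to be on a shortest route through the required cells.
Route from H: left to F, up to A, 2× right (reaching C), down to I, right to J, down to N, left to M — 8 moves in all.
Check: all required cells visited; 8 ≤ 8 moves.

H -> F -> A -> B -> C -> I -> J -> N -> M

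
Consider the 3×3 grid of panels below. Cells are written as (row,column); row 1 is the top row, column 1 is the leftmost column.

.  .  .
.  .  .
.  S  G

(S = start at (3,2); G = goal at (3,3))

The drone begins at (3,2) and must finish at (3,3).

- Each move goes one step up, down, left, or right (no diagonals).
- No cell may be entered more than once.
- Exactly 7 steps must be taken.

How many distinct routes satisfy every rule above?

Need simple routes of exactly 7 moves from (3,2) to (3,3) (Manhattan distance 1, so 3 moves are spent on a detour and 3 undoing it).
Enumerating: (3,2) (2,2) (2,1) (1,1) (1,2) (1,3) (2,3) (3,3) | (3,2) (3,1) (2,1) (1,1) (1,2) (2,2) (2,3) (3,3) | (3,2) (3,1) (2,1) (1,1) (1,2) (1,3) (2,3) (3,3) | (3,2) (3,1) (2,1) (2,2) (1,2) (1,3) (2,3) (3,3).
That gives 4 routes.

4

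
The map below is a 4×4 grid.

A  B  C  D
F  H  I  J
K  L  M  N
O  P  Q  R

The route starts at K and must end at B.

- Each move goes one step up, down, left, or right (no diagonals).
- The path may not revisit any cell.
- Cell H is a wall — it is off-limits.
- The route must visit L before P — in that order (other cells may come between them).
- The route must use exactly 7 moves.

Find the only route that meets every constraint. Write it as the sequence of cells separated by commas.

The waypoints must appear in the order L, P, with no cell reused.
Route from K: right to L, down to P, right to Q, 3× up (reaching C), left to B — 7 moves in all.
Check: order respected (L at step 1, P at step 2); 7 moves as required.

K, L, P, Q, M, I, C, B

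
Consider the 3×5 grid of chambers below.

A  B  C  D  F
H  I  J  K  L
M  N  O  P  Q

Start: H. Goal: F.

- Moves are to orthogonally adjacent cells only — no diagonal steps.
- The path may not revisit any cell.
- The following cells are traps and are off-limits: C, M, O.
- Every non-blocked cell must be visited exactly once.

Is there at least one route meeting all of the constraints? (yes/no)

Cell N has only one open neighbour but is neither the start nor the goal, so a Hamiltonian route would have to both enter and leave it through the same neighbour — impossible without revisiting.

no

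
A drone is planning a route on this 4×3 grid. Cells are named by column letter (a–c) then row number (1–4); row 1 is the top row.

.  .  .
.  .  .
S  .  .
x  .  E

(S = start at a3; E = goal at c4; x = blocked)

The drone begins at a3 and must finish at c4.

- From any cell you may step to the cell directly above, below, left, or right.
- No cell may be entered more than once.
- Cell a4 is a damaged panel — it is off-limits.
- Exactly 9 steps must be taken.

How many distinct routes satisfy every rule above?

6

Need simple routes of exactly 9 moves from a3 to c4 (Manhattan distance 3, so 3 moves are spent on a detour and 3 undoing it).
Enumerating: a3 a2 a1 b1 b2 c2 c3 b3 b4 c4 | a3 a2 a1 b1 c1 c2 c3 b3 b4 c4 | a3 a2 a1 b1 c1 c2 b2 b3 b4 c4 | a3 a2 a1 b1 c1 c2 b2 b3 c3 c4 | a3 a2 b2 b1 c1 c2 c3 b3 b4 c4 | a3 b3 b2 a2 a1 b1 c1 c2 c3 c4.
That gives 6 routes.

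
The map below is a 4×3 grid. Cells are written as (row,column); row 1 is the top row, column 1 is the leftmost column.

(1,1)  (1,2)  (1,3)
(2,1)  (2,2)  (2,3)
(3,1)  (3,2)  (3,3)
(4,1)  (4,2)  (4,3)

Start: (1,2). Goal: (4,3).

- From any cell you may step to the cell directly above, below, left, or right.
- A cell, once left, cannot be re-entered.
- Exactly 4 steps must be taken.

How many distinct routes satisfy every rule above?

4

Need simple routes of exactly 4 moves from (1,2) to (4,3) (Manhattan distance 4, so 0 moves are spent on a detour and 0 undoing it).
Enumerating: (1,2) (2,2) (3,2) (4,2) (4,3) | (1,2) (2,2) (3,2) (3,3) (4,3) | (1,2) (2,2) (2,3) (3,3) (4,3) | (1,2) (1,3) (2,3) (3,3) (4,3).
That gives 4 routes.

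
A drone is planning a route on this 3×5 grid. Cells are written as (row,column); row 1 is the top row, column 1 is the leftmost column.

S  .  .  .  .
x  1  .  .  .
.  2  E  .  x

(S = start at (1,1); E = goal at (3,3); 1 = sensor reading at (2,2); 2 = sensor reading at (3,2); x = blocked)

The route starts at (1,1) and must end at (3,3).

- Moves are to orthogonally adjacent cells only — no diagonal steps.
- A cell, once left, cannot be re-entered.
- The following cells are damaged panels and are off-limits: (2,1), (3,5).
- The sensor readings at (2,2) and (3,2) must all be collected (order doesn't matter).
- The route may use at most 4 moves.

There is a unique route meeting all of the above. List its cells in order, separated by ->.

(1,1) -> (1,2) -> (2,2) -> (3,2) -> (3,3)

The budget equals the shortest possible length, so every move has to be on a shortest route through the required cells.
Route from (1,1): right 1 to (1,2), down 2 to (3,2), right 1 to (3,3) — 4 moves in all.
Check: all required cells visited; 4 ≤ 4 moves.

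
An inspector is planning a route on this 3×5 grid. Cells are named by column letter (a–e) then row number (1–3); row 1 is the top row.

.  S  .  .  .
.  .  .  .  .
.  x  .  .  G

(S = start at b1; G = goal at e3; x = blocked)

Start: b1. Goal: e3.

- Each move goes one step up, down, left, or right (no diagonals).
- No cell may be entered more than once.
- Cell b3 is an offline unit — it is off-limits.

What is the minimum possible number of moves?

The Manhattan distance from b1 to e3 is |1−3| + |2−5| = 5, so at least 5 moves are needed.
A route of 5 moves achieves this: b1 → b2 → c2 → c3 → d3 → e3.
Since 5 matches the lower bound, it is optimal.

5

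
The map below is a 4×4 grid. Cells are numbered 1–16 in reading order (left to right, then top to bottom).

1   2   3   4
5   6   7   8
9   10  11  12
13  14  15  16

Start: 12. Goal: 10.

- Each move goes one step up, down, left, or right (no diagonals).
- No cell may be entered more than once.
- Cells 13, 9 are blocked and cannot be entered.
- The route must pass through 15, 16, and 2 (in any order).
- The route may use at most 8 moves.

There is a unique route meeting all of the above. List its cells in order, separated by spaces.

Any route must reach 15, 16, and 2 and still end at 10 within 8 moves, so the order of the required stops is forced.
Route from 12: down 1 to 16, left 1 to 15, up 3 to 3, left 1 to 2, down 2 to 10 — 8 moves in all.
Check: all required cells visited; 8 ≤ 8 moves.

12 16 15 11 7 3 2 6 10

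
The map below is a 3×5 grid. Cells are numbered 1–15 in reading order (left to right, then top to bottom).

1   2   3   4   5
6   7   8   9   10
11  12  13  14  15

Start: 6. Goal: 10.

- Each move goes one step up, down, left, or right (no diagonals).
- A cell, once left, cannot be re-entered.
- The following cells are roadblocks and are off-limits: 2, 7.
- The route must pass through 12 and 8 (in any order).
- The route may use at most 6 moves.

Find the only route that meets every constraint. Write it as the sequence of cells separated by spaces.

6 11 12 13 8 9 10

Any route must reach 12 and 8 and still end at 10 within 6 moves, so the order of the required stops is forced.
Route from 6: down to 11, 2× right (reaching 13), up to 8, 2× right (reaching 10) — 6 moves in all.
Check: all required cells visited; 6 ≤ 6 moves.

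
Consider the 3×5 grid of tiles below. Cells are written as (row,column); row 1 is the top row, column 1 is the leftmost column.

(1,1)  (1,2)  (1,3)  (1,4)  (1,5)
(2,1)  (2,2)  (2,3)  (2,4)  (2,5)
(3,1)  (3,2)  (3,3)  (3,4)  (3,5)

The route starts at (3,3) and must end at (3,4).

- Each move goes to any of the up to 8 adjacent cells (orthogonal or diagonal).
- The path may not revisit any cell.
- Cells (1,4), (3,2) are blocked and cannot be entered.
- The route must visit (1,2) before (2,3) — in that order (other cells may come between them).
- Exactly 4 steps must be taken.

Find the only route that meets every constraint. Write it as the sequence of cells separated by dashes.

The waypoints must appear in the order (1,2), (2,3), with no cell reused.
Route from (3,3): up-left to (2,2), up to (1,2), 2× down-right (reaching (3,4)) — 4 moves in all.
Check: order respected ((1,2) at step 2, (2,3) at step 3); 4 moves as required.

(3,3) - (2,2) - (1,2) - (2,3) - (3,4)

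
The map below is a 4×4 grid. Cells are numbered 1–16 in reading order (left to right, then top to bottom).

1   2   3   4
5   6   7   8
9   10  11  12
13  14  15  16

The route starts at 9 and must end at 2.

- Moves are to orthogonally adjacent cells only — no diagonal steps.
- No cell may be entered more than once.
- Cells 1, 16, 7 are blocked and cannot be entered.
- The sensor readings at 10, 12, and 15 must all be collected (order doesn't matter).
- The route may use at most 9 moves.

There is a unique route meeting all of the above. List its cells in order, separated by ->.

Any route must reach 10, 12, and 15 and still end at 2 within 9 moves, so the order of the required stops is forced.
Route from 9: right 1 to 10, down 1 to 14, right 1 to 15, up 1 to 11, right 1 to 12, up 2 to 4, left 2 to 2 — 9 moves in all.
Check: all required cells visited; 9 ≤ 9 moves.

9 -> 10 -> 14 -> 15 -> 11 -> 12 -> 8 -> 4 -> 3 -> 2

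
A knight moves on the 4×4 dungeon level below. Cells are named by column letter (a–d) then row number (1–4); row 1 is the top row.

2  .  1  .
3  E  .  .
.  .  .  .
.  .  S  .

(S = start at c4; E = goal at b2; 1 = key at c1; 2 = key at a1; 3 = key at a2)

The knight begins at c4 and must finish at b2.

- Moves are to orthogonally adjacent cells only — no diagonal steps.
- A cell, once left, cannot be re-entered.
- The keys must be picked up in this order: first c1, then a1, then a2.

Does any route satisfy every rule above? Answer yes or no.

One route that works: c4 → c3 → c2 → c1 → b1 → a1 → a2 → b2.

yes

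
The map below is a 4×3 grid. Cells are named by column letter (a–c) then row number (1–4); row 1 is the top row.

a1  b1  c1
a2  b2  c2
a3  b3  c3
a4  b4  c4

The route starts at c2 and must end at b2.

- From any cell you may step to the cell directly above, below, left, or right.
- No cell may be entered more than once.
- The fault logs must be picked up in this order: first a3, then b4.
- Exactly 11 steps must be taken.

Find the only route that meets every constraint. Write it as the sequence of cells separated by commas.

c2, c1, b1, a1, a2, a3, a4, b4, c4, c3, b3, b2

The waypoints must appear in the order a3, b4, with no cell reused.
Route from c2: up to c1, 2× left (reaching a1), 3× down (reaching a4), 2× right (reaching c4), up to c3, left to b3, up to b2 — 11 moves in all.
Check: order respected (a3 at step 5, b4 at step 7); 11 moves as required.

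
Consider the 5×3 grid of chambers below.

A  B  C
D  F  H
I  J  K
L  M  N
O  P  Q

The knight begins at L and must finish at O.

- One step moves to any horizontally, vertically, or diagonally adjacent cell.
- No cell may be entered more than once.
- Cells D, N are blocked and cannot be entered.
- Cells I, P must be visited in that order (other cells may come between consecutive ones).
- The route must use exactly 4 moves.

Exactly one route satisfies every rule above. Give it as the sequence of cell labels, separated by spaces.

L I M P O

The waypoints must appear in the order I, P, with no cell reused.
Route from L: up 1 to I, down-right 1 to M, down 1 to P, left 1 to O — 4 moves in all.
Check: order respected (I at step 1, P at step 3); 4 moves as required.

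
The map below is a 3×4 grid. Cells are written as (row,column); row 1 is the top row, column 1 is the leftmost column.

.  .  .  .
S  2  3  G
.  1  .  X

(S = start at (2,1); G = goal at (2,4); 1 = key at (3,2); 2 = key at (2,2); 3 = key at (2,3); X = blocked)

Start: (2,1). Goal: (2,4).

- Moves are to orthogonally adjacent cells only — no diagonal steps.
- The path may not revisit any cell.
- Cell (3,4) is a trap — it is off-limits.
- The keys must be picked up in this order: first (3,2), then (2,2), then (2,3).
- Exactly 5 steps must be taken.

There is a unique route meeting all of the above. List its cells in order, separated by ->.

The waypoints must appear in the order (3,2), (2,2), (2,3), with no cell reused.
Route from (2,1): down 1 to (3,1), right 1 to (3,2), up 1 to (2,2), right 2 to (2,4) — 5 moves in all.
Check: order respected (1 at step 2, 2 at step 3, 3 at step 4); 5 moves as required.

(2,1) -> (3,1) -> (3,2) -> (2,2) -> (2,3) -> (2,4)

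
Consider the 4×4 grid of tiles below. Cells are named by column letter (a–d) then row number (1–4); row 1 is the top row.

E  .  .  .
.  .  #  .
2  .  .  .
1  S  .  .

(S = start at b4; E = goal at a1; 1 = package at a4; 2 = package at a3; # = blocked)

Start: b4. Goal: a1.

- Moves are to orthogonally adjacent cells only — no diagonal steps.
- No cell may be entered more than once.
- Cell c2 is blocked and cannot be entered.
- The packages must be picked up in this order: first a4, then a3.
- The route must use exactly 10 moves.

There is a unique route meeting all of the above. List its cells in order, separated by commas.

b4, a4, a3, b3, c3, d3, d2, d1, c1, b1, a1

The waypoints must appear in the order a4, a3, with no cell reused.
Route from b4: left to a4, up to a3, 3× right (reaching d3), 2× up (reaching d1), 3× left (reaching a1) — 10 moves in all.
Check: order respected (1 at step 1, 2 at step 2); 10 moves as required.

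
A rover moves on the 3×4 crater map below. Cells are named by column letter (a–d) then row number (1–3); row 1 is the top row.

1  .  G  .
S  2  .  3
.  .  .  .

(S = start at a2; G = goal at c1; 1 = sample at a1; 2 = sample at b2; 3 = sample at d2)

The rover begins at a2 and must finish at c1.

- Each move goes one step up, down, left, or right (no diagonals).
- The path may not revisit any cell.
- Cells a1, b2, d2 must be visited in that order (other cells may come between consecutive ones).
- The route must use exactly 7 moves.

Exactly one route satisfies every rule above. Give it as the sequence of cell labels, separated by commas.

a2, a1, b1, b2, c2, d2, d1, c1

The waypoints must appear in the order a1, b2, d2, with no cell reused.
Route from a2: up 1 to a1, right 1 to b1, down 1 to b2, right 2 to d2, up 1 to d1, left 1 to c1 — 7 moves in all.
Check: order respected (1 at step 1, 2 at step 3, 3 at step 5); 7 moves as required.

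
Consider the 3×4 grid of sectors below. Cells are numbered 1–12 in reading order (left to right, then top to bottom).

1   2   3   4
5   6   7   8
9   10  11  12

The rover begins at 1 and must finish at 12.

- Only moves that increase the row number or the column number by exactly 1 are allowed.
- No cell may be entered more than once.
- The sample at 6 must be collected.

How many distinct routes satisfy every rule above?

6

A right/down-only route from 1 to 12 makes exactly 2 down-moves and 3 right-moves in some order.
With no other constraints that would be C(5,2) = 10 routes.
Split at 6 and multiply the segment counts: 1→6: 2; 6→12: 3; product = 6.
That gives 6 routes.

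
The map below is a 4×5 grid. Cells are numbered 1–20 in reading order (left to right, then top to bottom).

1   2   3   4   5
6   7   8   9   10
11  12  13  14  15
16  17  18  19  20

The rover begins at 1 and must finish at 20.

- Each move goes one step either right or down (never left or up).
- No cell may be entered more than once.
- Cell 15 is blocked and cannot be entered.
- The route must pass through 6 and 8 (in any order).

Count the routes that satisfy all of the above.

3

A right/down-only route from 1 to 20 makes exactly 3 down-moves and 4 right-moves in some order.
With no other constraints that would be C(7,3) = 35 routes.
A monotone route can only reach the required cells in the order 6, 8, so split there and multiply the segment counts (each segment already excludes blocked cells): 1→6: 1; 6→8: 1; 8→20: 3; product = 3.
That gives 3 routes.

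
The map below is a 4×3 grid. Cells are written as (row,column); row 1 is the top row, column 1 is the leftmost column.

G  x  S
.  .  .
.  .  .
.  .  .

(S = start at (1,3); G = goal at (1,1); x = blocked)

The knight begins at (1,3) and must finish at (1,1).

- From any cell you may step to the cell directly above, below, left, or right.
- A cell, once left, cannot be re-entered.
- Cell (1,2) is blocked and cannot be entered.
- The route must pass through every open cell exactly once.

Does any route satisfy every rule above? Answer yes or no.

One route that works: (1,3) → (2,3) → (3,3) → (4,3) → (4,2) → (4,1) → (3,1) → (3,2) → (2,2) → (2,1) → (1,1).

yes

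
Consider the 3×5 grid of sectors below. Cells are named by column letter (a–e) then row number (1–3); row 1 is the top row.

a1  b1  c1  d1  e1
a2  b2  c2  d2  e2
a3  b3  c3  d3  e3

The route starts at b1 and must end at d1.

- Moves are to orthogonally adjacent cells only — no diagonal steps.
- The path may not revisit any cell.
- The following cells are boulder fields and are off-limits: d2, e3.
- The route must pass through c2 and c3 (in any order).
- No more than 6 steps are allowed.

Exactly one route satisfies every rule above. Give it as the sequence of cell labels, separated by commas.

The budget equals the shortest possible length, so every move has to be on a shortest route through the required cells.
Route from b1: 2× down (reaching b3), right to c3, 2× up (reaching c1), right to d1 — 6 moves in all.
Check: all required cells visited; 6 ≤ 6 moves.

b1, b2, b3, c3, c2, c1, d1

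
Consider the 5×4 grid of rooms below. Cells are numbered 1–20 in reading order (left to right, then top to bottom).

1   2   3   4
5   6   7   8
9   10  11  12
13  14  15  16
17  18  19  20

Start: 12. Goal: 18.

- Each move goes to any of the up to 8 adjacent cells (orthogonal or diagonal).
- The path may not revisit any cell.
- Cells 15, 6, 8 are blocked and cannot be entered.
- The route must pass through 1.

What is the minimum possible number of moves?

Any route passes through 1 somewhere between 12 and 18. Summing Chebyshev distances along the two legs (12 → 1 → 18) gives a lower bound of 3 + 4 = 7 moves.
A route of 7 moves achieves this: 12 → 7 → 2 → 1 → 5 → 9 → 13 → 18.
Since 7 matches the lower bound, it is optimal.

7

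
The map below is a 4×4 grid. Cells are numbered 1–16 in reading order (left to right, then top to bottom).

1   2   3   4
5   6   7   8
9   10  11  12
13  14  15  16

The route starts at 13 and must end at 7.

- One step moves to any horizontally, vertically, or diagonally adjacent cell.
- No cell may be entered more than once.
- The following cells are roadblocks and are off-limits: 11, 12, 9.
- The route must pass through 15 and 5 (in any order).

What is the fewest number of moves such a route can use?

6

Any route passes through 15 and 5 in some order between 13 and 7. Summing Chebyshev distances along each leg and taking the cheapest ordering (13 → 5 → 15 → 7) gives a lower bound of 2 + 2 + 2 = 6 moves.
A route of 6 moves achieves this: 13 → 14 → 15 → 10 → 5 → 2 → 7.
Since 6 matches the lower bound, it is optimal.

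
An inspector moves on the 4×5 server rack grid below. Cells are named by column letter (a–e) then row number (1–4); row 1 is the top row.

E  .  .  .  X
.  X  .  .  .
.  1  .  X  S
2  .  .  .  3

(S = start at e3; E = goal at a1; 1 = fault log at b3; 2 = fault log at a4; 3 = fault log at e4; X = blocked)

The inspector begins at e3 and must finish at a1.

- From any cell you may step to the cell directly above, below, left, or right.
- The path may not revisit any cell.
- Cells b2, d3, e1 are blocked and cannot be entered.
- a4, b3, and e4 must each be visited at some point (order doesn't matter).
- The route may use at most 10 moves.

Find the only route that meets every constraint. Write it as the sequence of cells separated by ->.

e3 -> e4 -> d4 -> c4 -> c3 -> b3 -> b4 -> a4 -> a3 -> a2 -> a1

Any route must reach a4, b3, and e4 and still end at a1 within 10 moves, so the order of the required stops is forced.
Route from e3: down 1 to e4, left 2 to c4, up 1 to c3, left 1 to b3, down 1 to b4, left 1 to a4, up 3 to a1 — 10 moves in all.
Check: all required cells visited; 10 ≤ 10 moves.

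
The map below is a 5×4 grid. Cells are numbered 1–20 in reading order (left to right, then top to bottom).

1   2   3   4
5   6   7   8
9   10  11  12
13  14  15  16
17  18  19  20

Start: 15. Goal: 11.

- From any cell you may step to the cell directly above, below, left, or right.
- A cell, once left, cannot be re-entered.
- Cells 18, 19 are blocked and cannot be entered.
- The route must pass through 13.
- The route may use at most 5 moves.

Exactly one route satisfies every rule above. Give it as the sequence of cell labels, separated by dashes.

15 - 14 - 13 - 9 - 10 - 11

The budget equals the shortest possible length, so every move has to be on a shortest route through the required cells.
Route from 15: left 2 to 13, up 1 to 9, right 2 to 11 — 5 moves in all.
Check: all required cells visited; 5 ≤ 5 moves.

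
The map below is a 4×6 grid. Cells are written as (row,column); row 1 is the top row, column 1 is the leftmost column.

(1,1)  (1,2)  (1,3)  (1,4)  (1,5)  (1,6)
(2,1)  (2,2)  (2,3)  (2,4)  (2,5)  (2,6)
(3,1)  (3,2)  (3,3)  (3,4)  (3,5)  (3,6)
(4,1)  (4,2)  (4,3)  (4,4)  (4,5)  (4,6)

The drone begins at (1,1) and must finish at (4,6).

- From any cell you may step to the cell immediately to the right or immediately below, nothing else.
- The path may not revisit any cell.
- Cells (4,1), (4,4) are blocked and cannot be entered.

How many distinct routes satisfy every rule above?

36

A right/down-only route from (1,1) to (4,6) makes exactly 3 down-moves and 5 right-moves in some order.
With no other constraints that would be C(8,3) = 56 routes.
Subtract routes through each blocked cell (inclusion–exclusion for overlaps): − through (4,1): 1 − through (4,4): 20 + through (4,1)&(4,4): 1 → 36.
That gives 36 routes.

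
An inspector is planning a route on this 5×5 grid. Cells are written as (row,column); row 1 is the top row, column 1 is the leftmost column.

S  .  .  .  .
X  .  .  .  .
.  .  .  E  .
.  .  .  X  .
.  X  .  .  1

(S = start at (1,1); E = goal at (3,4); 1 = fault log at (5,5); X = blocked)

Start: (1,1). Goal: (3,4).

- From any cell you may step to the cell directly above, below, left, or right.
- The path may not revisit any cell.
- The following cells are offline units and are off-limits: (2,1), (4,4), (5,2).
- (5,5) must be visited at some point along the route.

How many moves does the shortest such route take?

11

Any route passes through (5,5) somewhere between (1,1) and (3,4). Summing Manhattan distances along the two legs ((1,1) → (5,5) → (3,4)) gives a lower bound of 8 + 3 = 11 moves.
A route of 11 moves achieves this: (1,1) → (1,2) → (2,2) → (3,2) → (4,2) → (4,3) → (5,3) → (5,4) → (5,5) → (4,5) → (3,5) → (3,4).
Since 11 matches the lower bound, it is optimal.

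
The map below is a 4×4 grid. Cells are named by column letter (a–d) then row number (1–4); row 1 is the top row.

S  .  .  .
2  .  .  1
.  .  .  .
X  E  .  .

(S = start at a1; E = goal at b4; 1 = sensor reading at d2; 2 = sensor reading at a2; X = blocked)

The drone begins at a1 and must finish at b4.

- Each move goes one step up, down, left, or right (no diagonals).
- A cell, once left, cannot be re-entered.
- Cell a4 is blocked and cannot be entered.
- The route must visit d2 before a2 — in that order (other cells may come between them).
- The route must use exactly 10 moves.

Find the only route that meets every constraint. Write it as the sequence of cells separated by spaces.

a1 b1 c1 d1 d2 c2 b2 a2 a3 b3 b4

The waypoints must appear in the order d2, a2, with no cell reused.
Route from a1: 3× right (reaching d1), down to d2, 3× left (reaching a2), down to a3, right to b3, down to b4 — 10 moves in all.
Check: order respected (1 at step 4, 2 at step 7); 10 moves as required.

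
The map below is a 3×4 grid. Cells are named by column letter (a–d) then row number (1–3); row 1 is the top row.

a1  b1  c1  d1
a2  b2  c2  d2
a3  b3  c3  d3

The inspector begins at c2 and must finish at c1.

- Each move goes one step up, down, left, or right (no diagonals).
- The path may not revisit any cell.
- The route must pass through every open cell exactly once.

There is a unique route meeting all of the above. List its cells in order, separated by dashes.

Need to visit all 12 open cells exactly once, starting at c2 and ending at c1.
Route from c2: left to b2, up to b1, left to a1, 2× down (reaching a3), 3× right (reaching d3), 2× up (reaching d1), left to c1 — 11 moves in all.
Check: all 12 open cells covered.

c2 - b2 - b1 - a1 - a2 - a3 - b3 - c3 - d3 - d2 - d1 - c1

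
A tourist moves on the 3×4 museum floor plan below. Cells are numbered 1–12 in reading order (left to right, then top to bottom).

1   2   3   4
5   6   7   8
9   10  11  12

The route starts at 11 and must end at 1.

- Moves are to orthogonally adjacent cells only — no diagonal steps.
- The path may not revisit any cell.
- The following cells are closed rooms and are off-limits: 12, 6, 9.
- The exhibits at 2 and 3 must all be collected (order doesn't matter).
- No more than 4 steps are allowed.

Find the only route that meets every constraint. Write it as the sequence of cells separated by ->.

Any route must reach 2 and 3 and still end at 1 within 4 moves, so the order of the required stops is forced.
Route from 11: 2× up (reaching 3), 2× left (reaching 1) — 4 moves in all.
Check: all required cells visited; 4 ≤ 4 moves.

11 -> 7 -> 3 -> 2 -> 1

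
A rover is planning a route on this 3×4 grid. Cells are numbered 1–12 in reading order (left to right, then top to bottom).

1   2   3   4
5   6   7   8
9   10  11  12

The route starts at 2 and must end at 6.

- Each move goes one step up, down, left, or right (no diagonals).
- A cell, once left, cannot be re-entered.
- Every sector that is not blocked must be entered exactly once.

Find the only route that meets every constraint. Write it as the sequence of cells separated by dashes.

2 - 1 - 5 - 9 - 10 - 11 - 12 - 8 - 4 - 3 - 7 - 6

Need to visit all 12 open cells exactly once, starting at 2 and ending at 6.
Cell 12 has only two open neighbours (8 and 11), so the path must pass straight through it: one of those is the cell it's entered from and the other is where it exits.
Route from 2: left to 1, 2× down (reaching 9), 3× right (reaching 12), 2× up (reaching 4), left to 3, down to 7, left to 6 — 11 moves in all.
Check: all 12 open cells covered.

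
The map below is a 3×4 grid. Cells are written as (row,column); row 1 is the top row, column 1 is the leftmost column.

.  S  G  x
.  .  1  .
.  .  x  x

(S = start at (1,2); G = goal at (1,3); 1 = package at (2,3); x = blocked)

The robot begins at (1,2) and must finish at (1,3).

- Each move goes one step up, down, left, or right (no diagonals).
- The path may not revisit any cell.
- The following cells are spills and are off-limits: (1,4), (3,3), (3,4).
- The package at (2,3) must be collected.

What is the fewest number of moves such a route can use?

3

Any route passes through (2,3) somewhere between (1,2) and (1,3). Summing Manhattan distances along the two legs ((1,2) → (2,3) → (1,3)) gives a lower bound of 2 + 1 = 3 moves.
A route of 3 moves achieves this: (1,2) → (2,2) → (2,3) → (1,3).
Since 3 matches the lower bound, it is optimal.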